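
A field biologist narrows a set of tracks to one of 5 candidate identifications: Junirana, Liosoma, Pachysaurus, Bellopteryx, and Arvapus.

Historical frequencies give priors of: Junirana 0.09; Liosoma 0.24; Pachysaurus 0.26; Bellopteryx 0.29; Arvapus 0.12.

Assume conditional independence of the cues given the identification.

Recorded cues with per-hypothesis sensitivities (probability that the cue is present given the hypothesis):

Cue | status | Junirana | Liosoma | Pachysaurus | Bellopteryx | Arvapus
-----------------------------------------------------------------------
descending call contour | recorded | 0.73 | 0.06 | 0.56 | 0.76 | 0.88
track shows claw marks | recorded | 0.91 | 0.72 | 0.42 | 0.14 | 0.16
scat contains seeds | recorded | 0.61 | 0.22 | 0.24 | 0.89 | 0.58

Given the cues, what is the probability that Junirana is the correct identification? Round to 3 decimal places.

For each hypothesis, the unnormalized posterior weight is prior × product of the cue likelihoods:
  Junirana: 0.09 × 0.73 × 0.91 × 0.61 = 0.03647
  Liosoma: 0.24 × 0.06 × 0.72 × 0.22 = 0.002281
  Pachysaurus: 0.26 × 0.56 × 0.42 × 0.24 = 0.014676
  Bellopteryx: 0.29 × 0.76 × 0.14 × 0.89 = 0.027462
  Arvapus: 0.12 × 0.88 × 0.16 × 0.58 = 0.0097997
The unnormalized weights sum to 0.090689.
P(Junirana | evidence) = 0.03647 / 0.090689 ≈ 0.402.

0.402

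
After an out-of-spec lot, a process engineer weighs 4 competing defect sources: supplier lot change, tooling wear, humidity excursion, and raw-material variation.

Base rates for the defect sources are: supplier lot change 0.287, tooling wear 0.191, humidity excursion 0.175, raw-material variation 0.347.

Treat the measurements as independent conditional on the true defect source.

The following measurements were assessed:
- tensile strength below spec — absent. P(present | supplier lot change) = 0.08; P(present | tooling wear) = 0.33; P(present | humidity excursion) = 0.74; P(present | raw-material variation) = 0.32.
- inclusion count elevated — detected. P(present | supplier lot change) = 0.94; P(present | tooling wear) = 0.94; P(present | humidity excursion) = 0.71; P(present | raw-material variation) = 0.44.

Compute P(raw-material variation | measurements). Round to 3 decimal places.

By Bayes' rule with conditional independence, the unnormalized weight for each hypothesis is prior × ∏ likelihoods (using 1 − P(present | H) for each absent measurement):
  supplier lot change: 0.287 × (1 − 0.08) × 0.94 = 0.2482
  tooling wear: 0.191 × (1 − 0.33) × 0.94 = 0.12029
  humidity excursion: 0.175 × (1 − 0.74) × 0.71 = 0.032305
  raw-material variation: 0.347 × (1 − 0.32) × 0.44 = 0.10382
The unnormalized weights sum to 0.50462.
P(raw-material variation | evidence) = 0.10382 / 0.50462 ≈ 0.206.

0.206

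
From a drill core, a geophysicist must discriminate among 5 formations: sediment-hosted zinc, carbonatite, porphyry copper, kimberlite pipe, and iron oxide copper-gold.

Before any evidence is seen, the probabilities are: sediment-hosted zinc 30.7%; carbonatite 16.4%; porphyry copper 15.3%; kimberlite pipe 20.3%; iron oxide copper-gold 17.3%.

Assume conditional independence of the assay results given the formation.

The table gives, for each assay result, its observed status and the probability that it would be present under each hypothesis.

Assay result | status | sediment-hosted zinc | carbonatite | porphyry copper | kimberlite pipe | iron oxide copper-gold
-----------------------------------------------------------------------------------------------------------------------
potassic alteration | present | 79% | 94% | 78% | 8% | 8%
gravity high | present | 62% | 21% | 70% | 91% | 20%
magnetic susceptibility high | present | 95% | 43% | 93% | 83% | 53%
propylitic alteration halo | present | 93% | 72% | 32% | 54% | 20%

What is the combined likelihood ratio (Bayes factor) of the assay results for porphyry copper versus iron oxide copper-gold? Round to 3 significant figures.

Take the product of per-assay result likelihoods under each hypothesis, then divide.
  porphyry copper: 0.78 × 0.70 × 0.93 × 0.32 = 0.16249
  iron oxide copper-gold: 0.08 × 0.20 × 0.53 × 0.20 = 0.001696
Bayes factor = 0.16249 / 0.001696 ≈ 95.8

95.8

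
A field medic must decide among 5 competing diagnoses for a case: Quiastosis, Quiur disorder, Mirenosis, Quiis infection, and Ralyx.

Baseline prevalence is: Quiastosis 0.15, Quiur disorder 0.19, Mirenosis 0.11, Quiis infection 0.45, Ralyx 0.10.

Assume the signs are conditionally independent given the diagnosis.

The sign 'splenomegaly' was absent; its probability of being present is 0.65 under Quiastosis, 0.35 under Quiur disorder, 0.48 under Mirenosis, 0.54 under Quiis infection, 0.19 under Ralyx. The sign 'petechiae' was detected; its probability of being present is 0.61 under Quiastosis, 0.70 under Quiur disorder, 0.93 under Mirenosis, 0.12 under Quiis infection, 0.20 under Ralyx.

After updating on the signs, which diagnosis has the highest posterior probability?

Multiply each prior by the joint likelihood of the sign pattern (using 1 − P(present | H) for each absent sign):
  Quiastosis: 0.15 × (1 − 0.65) × 0.61 = 0.032025
  Quiur disorder: 0.19 × (1 − 0.35) × 0.70 = 0.08645
  Mirenosis: 0.11 × (1 − 0.48) × 0.93 = 0.053196
  Quiis infection: 0.45 × (1 − 0.54) × 0.12 = 0.02484
  Ralyx: 0.10 × (1 − 0.19) × 0.20 = 0.0162
Marginal likelihood of the evidence = 0.21271.
P(Quiastosis | evidence) ≈ 0.032025 / 0.21271 ≈ 0.151
P(Quiur disorder | evidence) ≈ 0.08645 / 0.21271 ≈ 0.406
P(Mirenosis | evidence) ≈ 0.053196 / 0.21271 ≈ 0.250
P(Quiis infection | evidence) ≈ 0.02484 / 0.21271 ≈ 0.117
P(Ralyx | evidence) ≈ 0.0162 / 0.21271 ≈ 0.076
The largest is 0.406, so Quiur disorder is most probable.

Quiur disorder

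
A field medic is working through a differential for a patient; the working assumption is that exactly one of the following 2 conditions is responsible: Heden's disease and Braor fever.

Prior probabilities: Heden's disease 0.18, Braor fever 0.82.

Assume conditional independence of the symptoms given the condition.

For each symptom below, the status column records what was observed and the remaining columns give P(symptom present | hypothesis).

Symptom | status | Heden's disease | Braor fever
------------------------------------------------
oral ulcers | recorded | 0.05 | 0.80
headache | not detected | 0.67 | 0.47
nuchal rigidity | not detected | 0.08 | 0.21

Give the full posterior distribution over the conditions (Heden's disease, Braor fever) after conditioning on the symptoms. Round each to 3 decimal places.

For each hypothesis, the unnormalized posterior weight is prior × product of the symptom likelihoods (using 1 − P(present | H) for each absent symptom):
  Heden's disease: 0.18 × 0.05 × (1 − 0.67) × (1 − 0.08) = 0.0027324
  Braor fever: 0.82 × 0.80 × (1 − 0.47) × (1 − 0.21) = 0.27467
Normalizing constant Z = 0.0027324 + 0.27467 = 0.2774.
P(Heden's disease | evidence) = 0.0027324 / 0.2774 ≈ 0.010
P(Braor fever | evidence) = 0.27467 / 0.2774 ≈ 0.990

0.010, 0.990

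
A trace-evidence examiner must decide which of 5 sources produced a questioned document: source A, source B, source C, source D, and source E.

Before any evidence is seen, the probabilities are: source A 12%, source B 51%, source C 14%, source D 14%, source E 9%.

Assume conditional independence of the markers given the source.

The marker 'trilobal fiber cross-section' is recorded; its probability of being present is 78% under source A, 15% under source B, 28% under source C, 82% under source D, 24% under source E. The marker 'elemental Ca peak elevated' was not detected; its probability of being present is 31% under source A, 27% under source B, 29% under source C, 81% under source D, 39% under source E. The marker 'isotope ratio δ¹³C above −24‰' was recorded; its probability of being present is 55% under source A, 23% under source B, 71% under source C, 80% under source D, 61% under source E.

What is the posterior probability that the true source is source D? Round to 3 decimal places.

0.186

For each hypothesis, the unnormalized posterior weight is prior × product of the marker likelihoods (using 1 − P(present | H) for each absent marker):
  source A: 0.12 × 0.78 × (1 − 0.31) × 0.55 = 0.035521
  source B: 0.51 × 0.15 × (1 − 0.27) × 0.23 = 0.012844
  source C: 0.14 × 0.28 × (1 − 0.29) × 0.71 = 0.019761
  source D: 0.14 × 0.82 × (1 − 0.81) × 0.80 = 0.01745
  source E: 0.09 × 0.24 × (1 − 0.39) × 0.61 = 0.0080374
Marginal likelihood of the evidence = 0.093613.
P(source D | evidence) = 0.01745 / 0.093613 ≈ 0.186.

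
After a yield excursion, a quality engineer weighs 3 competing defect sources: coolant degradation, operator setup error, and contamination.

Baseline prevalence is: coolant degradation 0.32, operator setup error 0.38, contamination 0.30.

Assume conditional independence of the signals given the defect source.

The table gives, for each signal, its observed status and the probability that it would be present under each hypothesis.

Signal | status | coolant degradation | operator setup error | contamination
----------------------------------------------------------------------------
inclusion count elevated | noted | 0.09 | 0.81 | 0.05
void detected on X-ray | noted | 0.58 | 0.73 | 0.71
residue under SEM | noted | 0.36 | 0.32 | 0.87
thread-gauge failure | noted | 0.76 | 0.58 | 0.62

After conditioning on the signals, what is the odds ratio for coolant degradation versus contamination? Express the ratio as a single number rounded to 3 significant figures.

The normalizing constant cancels in an odds ratio, so compute prior × likelihood for the two hypotheses only:
  coolant degradation: 0.32 × 0.09 × 0.58 × 0.36 × 0.76 = 0.0045702
  contamination: 0.30 × 0.05 × 0.71 × 0.87 × 0.62 = 0.0057446
Posterior odds = 0.0045702 / 0.0057446 ≈ 0.796.

0.796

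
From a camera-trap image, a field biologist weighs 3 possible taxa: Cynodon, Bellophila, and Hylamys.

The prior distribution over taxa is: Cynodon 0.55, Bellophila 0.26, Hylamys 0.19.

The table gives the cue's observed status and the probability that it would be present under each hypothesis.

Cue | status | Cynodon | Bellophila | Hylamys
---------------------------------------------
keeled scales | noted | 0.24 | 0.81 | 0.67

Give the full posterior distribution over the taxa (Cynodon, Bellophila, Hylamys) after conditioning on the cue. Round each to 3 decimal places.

0.281, 0.448, 0.271

By Bayes' rule, the unnormalized weight for each hypothesis is prior × likelihood:
  Cynodon: 0.55 × 0.24 = 0.132
  Bellophila: 0.26 × 0.81 = 0.2106
  Hylamys: 0.19 × 0.67 = 0.1273
Marginal likelihood of the evidence = 0.4699.
P(Cynodon | evidence) = 0.132 / 0.4699 ≈ 0.281
P(Bellophila | evidence) = 0.2106 / 0.4699 ≈ 0.448
P(Hylamys | evidence) = 0.1273 / 0.4699 ≈ 0.271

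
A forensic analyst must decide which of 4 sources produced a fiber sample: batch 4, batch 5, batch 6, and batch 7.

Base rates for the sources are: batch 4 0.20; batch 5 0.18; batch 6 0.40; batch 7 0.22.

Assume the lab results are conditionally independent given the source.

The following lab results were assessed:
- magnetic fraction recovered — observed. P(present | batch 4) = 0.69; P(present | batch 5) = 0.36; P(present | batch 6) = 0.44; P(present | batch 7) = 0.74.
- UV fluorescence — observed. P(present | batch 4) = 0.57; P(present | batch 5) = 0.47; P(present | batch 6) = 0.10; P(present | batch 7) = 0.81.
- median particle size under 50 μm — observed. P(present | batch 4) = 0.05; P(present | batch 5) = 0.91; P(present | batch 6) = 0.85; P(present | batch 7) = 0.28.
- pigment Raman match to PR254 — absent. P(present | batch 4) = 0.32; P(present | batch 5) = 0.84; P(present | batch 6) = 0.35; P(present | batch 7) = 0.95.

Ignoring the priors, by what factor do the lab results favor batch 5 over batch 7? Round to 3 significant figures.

2.94

Joint likelihood of the lab result pattern under each hypothesis (using 1 − P(present | H) for each absent lab result):
  batch 5: 0.36 × 0.47 × 0.91 × (1 − 0.84) = 0.024636
  batch 7: 0.74 × 0.81 × 0.28 × (1 − 0.95) = 0.0083916
Bayes factor = 0.024636 / 0.0083916 ≈ 2.94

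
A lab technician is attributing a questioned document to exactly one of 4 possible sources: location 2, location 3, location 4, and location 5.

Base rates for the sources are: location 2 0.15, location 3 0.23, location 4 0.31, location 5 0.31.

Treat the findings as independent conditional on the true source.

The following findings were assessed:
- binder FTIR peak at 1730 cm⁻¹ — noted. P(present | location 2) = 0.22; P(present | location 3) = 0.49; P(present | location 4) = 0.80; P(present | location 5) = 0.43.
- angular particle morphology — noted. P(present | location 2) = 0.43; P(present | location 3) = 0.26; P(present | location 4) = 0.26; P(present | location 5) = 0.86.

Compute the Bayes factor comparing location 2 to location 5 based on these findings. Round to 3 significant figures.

Take the product of per-finding likelihoods under each hypothesis, then divide.
  location 2: 0.22 × 0.43 = 0.0946
  location 5: 0.43 × 0.86 = 0.3698
Bayes factor = 0.0946 / 0.3698 ≈ 0.256

0.256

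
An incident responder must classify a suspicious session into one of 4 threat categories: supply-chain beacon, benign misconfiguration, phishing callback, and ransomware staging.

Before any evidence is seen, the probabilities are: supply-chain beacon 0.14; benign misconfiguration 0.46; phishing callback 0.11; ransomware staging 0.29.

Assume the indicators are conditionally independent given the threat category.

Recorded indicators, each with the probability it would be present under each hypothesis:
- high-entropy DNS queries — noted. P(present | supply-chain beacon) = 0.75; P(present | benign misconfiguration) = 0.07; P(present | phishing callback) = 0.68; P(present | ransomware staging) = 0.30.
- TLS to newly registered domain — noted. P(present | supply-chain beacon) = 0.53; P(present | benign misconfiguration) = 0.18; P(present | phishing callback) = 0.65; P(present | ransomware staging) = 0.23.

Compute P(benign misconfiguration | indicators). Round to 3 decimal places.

0.045

By Bayes' rule with conditional independence, the unnormalized weight for each hypothesis is prior × ∏ likelihoods:
  supply-chain beacon: 0.14 × 0.75 × 0.53 = 0.05565
  benign misconfiguration: 0.46 × 0.07 × 0.18 = 0.005796
  phishing callback: 0.11 × 0.68 × 0.65 = 0.04862
  ransomware staging: 0.29 × 0.30 × 0.23 = 0.02001
Marginal likelihood of the evidence = 0.13008.
P(benign misconfiguration | evidence) = 0.005796 / 0.13008 ≈ 0.045.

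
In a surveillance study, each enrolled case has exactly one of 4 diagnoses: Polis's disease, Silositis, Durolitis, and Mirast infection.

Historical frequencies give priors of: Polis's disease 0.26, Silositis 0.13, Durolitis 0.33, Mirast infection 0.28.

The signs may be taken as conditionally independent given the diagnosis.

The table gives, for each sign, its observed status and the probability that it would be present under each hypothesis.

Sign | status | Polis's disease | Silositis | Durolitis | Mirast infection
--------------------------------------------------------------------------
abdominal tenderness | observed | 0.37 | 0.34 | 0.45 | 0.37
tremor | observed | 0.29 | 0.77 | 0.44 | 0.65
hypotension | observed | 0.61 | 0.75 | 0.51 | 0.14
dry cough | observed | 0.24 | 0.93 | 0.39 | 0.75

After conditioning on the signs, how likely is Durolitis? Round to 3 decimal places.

By Bayes' rule with conditional independence, the unnormalized weight for each hypothesis is prior × ∏ likelihoods:
  Polis's disease: 0.26 × 0.37 × 0.29 × 0.61 × 0.24 = 0.0040843
  Silositis: 0.13 × 0.34 × 0.77 × 0.75 × 0.93 = 0.023739
  Durolitis: 0.33 × 0.45 × 0.44 × 0.51 × 0.39 = 0.012996
  Mirast infection: 0.28 × 0.37 × 0.65 × 0.14 × 0.75 = 0.0070707
Marginal likelihood of the evidence = 0.04789.
P(Durolitis | evidence) = 0.012996 / 0.04789 ≈ 0.271.

0.271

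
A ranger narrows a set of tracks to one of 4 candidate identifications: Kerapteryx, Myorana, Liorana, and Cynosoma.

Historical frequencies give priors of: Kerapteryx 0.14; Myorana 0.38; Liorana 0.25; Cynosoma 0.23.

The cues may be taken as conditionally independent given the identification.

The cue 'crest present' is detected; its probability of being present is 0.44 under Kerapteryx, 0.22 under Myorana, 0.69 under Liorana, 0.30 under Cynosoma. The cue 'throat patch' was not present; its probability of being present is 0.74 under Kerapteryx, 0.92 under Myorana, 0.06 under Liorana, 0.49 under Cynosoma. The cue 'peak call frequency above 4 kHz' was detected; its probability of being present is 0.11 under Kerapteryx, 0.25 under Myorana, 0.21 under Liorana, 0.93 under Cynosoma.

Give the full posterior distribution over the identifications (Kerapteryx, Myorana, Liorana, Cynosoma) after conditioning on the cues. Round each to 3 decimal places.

0.025, 0.024, 0.485, 0.466

For each hypothesis, the unnormalized posterior weight is prior × product of the cue likelihoods (using 1 − P(present | H) for each absent cue):
  Kerapteryx: 0.14 × 0.44 × (1 − 0.74) × 0.11 = 0.0017618
  Myorana: 0.38 × 0.22 × (1 − 0.92) × 0.25 = 0.001672
  Liorana: 0.25 × 0.69 × (1 − 0.06) × 0.21 = 0.034051
  Cynosoma: 0.23 × 0.30 × (1 − 0.49) × 0.93 = 0.032727
Normalizing constant Z = 0.0017618 + 0.001672 + 0.034051 + 0.032727 = 0.070212.
P(Kerapteryx | evidence) = 0.0017618 / 0.070212 ≈ 0.025
P(Myorana | evidence) = 0.001672 / 0.070212 ≈ 0.024
P(Liorana | evidence) = 0.034051 / 0.070212 ≈ 0.485
P(Cynosoma | evidence) = 0.032727 / 0.070212 ≈ 0.466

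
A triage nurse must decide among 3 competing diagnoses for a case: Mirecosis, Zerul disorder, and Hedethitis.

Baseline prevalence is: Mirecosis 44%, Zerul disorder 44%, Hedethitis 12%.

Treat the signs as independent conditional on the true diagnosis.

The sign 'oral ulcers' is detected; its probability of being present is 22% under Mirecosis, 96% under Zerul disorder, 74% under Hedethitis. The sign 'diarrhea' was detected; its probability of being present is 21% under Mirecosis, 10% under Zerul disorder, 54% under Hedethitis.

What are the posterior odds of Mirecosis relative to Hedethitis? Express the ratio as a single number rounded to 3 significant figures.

The normalizing constant cancels in an odds ratio, so compute prior × likelihood for the two hypotheses only:
  Mirecosis: 0.44 × 0.22 × 0.21 = 0.020328
  Hedethitis: 0.12 × 0.74 × 0.54 = 0.047952
Odds(Mirecosis : Hedethitis) = 0.020328 / 0.047952 ≈ 0.424.

0.424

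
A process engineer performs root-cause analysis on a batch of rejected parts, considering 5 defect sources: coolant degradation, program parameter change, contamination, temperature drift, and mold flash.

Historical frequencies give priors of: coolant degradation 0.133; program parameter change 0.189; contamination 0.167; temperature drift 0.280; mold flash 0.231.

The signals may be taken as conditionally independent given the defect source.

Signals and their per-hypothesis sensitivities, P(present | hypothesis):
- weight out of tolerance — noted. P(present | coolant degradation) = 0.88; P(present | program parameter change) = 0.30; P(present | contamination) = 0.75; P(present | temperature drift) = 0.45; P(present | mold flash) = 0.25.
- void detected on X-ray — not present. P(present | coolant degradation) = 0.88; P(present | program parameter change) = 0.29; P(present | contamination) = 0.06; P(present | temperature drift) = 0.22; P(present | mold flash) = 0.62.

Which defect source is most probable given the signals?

For each hypothesis, the unnormalized posterior weight is prior × product of the signal likelihoods (using 1 − P(present | H) for each absent signal):
  coolant degradation: 0.133 × 0.88 × (1 − 0.88) = 0.014045
  program parameter change: 0.189 × 0.30 × (1 − 0.29) = 0.040257
  contamination: 0.167 × 0.75 × (1 − 0.06) = 0.11773
  temperature drift: 0.280 × 0.45 × (1 − 0.22) = 0.09828
  mold flash: 0.231 × 0.25 × (1 − 0.62) = 0.021945
The unnormalized weights sum to 0.29226.
P(coolant degradation | evidence) ≈ 0.014045 / 0.29226 ≈ 0.048
P(program parameter change | evidence) ≈ 0.040257 / 0.29226 ≈ 0.138
P(contamination | evidence) ≈ 0.11773 / 0.29226 ≈ 0.403
P(temperature drift | evidence) ≈ 0.09828 / 0.29226 ≈ 0.336
P(mold flash | evidence) ≈ 0.021945 / 0.29226 ≈ 0.075
The largest is 0.403, so contamination is most probable.

contamination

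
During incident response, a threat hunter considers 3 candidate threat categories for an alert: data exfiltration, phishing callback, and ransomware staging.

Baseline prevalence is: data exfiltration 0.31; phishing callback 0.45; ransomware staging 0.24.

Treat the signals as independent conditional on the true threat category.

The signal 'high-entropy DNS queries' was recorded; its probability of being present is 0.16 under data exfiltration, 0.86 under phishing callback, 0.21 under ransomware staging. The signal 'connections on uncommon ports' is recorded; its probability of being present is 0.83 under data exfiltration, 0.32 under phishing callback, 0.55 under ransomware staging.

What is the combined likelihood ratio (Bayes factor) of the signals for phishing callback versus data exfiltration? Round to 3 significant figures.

Take the product of per-signal likelihoods under each hypothesis, then divide.
  phishing callback: 0.86 × 0.32 = 0.2752
  data exfiltration: 0.16 × 0.83 = 0.1328
Bayes factor = 0.2752 / 0.1328 ≈ 2.07

2.07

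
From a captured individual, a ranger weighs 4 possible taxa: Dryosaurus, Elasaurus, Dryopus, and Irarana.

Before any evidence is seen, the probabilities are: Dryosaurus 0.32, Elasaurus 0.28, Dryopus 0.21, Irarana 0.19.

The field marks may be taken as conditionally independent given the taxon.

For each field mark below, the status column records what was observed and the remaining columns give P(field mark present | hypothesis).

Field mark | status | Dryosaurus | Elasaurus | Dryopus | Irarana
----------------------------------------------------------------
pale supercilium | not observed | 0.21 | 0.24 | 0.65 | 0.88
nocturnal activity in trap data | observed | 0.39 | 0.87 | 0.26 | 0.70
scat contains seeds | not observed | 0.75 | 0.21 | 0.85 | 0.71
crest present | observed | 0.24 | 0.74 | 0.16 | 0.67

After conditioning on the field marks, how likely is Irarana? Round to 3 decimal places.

Multiply each prior by the joint likelihood of the field mark pattern (using 1 − P(present | H) for each absent field mark):
  Dryosaurus: 0.32 × (1 − 0.21) × 0.39 × (1 − 0.75) × 0.24 = 0.0059155
  Elasaurus: 0.28 × (1 − 0.24) × 0.87 × (1 − 0.21) × 0.74 = 0.10823
  Dryopus: 0.21 × (1 − 0.65) × 0.26 × (1 − 0.85) × 0.16 = 0.00045864
  Irarana: 0.19 × (1 − 0.88) × 0.70 × (1 − 0.71) × 0.67 = 0.003101
Marginal likelihood of the evidence = 0.11771.
P(Irarana | evidence) = 0.003101 / 0.11771 ≈ 0.026.

0.026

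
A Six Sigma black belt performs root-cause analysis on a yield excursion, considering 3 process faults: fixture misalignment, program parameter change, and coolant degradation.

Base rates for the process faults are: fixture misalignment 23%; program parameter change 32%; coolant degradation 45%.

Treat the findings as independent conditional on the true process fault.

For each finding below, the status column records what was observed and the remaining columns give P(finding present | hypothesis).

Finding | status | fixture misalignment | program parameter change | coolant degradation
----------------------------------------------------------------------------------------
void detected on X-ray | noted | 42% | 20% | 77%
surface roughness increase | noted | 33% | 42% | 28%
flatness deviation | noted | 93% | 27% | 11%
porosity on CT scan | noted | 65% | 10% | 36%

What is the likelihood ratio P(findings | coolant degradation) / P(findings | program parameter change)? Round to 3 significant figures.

3.76

The Bayes factor is the ratio of the joint likelihoods of the evidence pattern under the two hypotheses.
  coolant degradation: 0.77 × 0.28 × 0.11 × 0.36 = 0.0085378
  program parameter change: 0.20 × 0.42 × 0.27 × 0.10 = 0.002268
Bayes factor = 0.0085378 / 0.002268 ≈ 3.76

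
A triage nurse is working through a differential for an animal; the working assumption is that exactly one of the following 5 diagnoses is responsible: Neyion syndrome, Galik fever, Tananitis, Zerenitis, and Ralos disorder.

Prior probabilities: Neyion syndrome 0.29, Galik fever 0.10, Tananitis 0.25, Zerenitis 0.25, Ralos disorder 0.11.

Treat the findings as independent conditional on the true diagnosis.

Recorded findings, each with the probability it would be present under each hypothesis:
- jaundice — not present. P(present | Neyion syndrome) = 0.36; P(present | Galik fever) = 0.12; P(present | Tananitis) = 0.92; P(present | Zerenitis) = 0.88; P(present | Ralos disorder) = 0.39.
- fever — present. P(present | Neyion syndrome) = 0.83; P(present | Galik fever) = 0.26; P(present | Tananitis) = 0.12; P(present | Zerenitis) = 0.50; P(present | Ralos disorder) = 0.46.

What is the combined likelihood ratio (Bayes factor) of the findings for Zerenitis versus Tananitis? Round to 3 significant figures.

6.25

The Bayes factor is the ratio of the joint likelihoods of the evidence pattern under the two hypotheses (using 1 − P(present | H) for each absent finding).
  Zerenitis: (1 − 0.88) × 0.50 = 0.06
  Tananitis: (1 − 0.92) × 0.12 = 0.0096
Bayes factor = 0.06 / 0.0096 ≈ 6.25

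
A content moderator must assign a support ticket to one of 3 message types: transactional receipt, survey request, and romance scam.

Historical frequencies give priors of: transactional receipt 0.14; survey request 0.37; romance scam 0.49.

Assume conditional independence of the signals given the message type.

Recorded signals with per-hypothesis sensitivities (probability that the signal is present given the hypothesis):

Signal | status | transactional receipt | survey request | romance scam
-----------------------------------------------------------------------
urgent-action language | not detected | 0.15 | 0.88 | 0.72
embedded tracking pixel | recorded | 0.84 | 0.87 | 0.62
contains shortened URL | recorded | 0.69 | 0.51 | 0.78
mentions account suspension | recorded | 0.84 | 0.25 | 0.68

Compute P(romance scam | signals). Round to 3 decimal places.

For each hypothesis, the unnormalized posterior weight is prior × product of the signal likelihoods (using 1 − P(present | H) for each absent signal):
  transactional receipt: 0.14 × (1 − 0.15) × 0.84 × 0.69 × 0.84 = 0.057937
  survey request: 0.37 × (1 − 0.88) × 0.87 × 0.51 × 0.25 = 0.0049251
  romance scam: 0.49 × (1 − 0.72) × 0.62 × 0.78 × 0.68 = 0.045118
The unnormalized weights sum to 0.10798.
P(romance scam | evidence) = 0.045118 / 0.10798 ≈ 0.418.

0.418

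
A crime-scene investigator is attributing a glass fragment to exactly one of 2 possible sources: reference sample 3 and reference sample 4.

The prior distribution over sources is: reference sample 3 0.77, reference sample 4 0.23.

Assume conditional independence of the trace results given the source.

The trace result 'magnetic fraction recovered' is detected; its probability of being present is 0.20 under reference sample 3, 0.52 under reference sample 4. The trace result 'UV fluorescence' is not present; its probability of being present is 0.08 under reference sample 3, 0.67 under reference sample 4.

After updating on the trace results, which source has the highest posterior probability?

Multiply each prior by the joint likelihood of the trace result pattern (using 1 − P(present | H) for each absent trace result):
  reference sample 3: 0.77 × 0.20 × (1 − 0.08) = 0.14168
  reference sample 4: 0.23 × 0.52 × (1 − 0.67) = 0.039468
Normalizing constant Z = 0.14168 + 0.039468 = 0.18115.
P(reference sample 3 | evidence) ≈ 0.14168 / 0.18115 ≈ 0.782
P(reference sample 4 | evidence) ≈ 0.039468 / 0.18115 ≈ 0.218
The largest is 0.782, so reference sample 3 is most probable.

reference sample 3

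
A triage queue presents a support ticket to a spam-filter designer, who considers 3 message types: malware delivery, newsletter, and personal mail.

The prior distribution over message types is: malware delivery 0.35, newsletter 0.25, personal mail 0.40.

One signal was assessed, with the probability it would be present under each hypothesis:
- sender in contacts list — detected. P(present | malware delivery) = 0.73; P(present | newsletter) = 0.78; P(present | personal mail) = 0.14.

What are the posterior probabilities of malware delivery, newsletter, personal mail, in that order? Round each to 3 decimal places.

0.504, 0.385, 0.111

Multiply each prior by the likelihood of the signal:
  malware delivery: 0.35 × 0.73 = 0.2555
  newsletter: 0.25 × 0.78 = 0.195
  personal mail: 0.40 × 0.14 = 0.056
The unnormalized weights sum to 0.5065.
P(malware delivery | evidence) = 0.2555 / 0.5065 ≈ 0.504
P(newsletter | evidence) = 0.195 / 0.5065 ≈ 0.385
P(personal mail | evidence) = 0.056 / 0.5065 ≈ 0.111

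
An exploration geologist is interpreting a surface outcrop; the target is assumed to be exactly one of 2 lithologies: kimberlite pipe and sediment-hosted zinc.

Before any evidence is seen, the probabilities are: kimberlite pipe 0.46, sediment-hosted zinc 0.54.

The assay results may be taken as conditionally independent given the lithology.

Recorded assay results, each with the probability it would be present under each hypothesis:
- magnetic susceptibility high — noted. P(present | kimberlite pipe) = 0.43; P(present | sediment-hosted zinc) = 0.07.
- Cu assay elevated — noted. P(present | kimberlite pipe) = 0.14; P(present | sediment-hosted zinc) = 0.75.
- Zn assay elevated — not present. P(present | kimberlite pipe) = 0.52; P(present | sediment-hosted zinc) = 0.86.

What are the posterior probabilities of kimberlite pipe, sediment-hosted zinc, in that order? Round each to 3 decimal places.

By Bayes' rule with conditional independence, the unnormalized weight for each hypothesis is prior × ∏ likelihoods (using 1 − P(present | H) for each absent assay result):
  kimberlite pipe: 0.46 × 0.43 × 0.14 × (1 − 0.52) = 0.013292
  sediment-hosted zinc: 0.54 × 0.07 × 0.75 × (1 − 0.86) = 0.003969
Marginal likelihood of the evidence = 0.017261.
P(kimberlite pipe | evidence) = 0.013292 / 0.017261 ≈ 0.770
P(sediment-hosted zinc | evidence) = 0.003969 / 0.017261 ≈ 0.230

0.770, 0.230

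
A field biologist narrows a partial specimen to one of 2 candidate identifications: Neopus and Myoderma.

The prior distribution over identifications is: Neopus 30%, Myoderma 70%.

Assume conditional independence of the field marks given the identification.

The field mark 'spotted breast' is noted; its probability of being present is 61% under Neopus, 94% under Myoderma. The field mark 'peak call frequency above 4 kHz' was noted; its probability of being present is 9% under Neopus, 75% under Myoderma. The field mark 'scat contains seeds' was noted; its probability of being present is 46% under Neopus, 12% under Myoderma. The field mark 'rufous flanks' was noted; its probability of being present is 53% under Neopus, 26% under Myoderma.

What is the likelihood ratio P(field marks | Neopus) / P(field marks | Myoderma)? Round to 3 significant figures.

0.609

Joint likelihood of the field mark pattern under each hypothesis:
  Neopus: 0.61 × 0.09 × 0.46 × 0.53 = 0.013385
  Myoderma: 0.94 × 0.75 × 0.12 × 0.26 = 0.021996
Bayes factor = 0.013385 / 0.021996 ≈ 0.609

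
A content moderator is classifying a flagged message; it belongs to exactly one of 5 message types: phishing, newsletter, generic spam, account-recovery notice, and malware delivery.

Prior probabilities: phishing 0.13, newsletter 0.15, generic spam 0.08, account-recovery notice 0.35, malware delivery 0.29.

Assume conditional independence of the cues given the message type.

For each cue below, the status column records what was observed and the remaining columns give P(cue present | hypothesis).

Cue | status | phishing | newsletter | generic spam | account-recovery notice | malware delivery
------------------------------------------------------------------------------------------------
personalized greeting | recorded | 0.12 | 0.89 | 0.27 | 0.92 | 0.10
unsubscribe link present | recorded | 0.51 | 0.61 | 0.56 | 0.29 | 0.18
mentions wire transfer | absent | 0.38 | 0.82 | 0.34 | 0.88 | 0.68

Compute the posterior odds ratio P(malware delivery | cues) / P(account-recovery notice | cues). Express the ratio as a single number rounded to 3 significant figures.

The normalizing constant cancels in an odds ratio, so compute prior × likelihood for the two hypotheses only (using 1 − P(present | H) for each absent cue):
  malware delivery: 0.29 × 0.10 × 0.18 × (1 − 0.68) = 0.0016704
  account-recovery notice: 0.35 × 0.92 × 0.29 × (1 − 0.88) = 0.011206
Odds(malware delivery : account-recovery notice) = 0.0016704 / 0.011206 ≈ 0.149.

0.149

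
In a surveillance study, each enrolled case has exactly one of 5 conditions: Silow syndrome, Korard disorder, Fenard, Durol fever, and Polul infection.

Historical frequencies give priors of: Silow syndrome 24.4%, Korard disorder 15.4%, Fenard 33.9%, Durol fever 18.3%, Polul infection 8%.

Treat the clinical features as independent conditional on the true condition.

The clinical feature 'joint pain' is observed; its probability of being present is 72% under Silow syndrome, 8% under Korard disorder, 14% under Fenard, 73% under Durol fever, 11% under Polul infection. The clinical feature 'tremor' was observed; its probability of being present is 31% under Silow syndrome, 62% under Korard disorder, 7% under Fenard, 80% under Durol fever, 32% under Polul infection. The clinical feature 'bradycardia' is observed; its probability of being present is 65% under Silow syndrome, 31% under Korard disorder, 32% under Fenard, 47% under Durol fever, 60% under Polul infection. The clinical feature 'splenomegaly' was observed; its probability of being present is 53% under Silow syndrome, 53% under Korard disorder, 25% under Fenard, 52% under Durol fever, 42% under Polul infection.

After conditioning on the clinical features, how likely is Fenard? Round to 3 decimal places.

Multiply each prior by the joint likelihood of the clinical feature pattern:
  Silow syndrome: 0.244 × 0.72 × 0.31 × 0.65 × 0.53 = 0.018762
  Korard disorder: 0.154 × 0.08 × 0.62 × 0.31 × 0.53 = 0.001255
  Fenard: 0.339 × 0.14 × 0.07 × 0.32 × 0.25 = 0.00026578
  Durol fever: 0.183 × 0.73 × 0.80 × 0.47 × 0.52 = 0.02612
  Polul infection: 0.080 × 0.11 × 0.32 × 0.60 × 0.42 = 0.00070963
Marginal likelihood of the evidence = 0.047112.
P(Fenard | evidence) = 0.00026578 / 0.047112 ≈ 0.006.

0.006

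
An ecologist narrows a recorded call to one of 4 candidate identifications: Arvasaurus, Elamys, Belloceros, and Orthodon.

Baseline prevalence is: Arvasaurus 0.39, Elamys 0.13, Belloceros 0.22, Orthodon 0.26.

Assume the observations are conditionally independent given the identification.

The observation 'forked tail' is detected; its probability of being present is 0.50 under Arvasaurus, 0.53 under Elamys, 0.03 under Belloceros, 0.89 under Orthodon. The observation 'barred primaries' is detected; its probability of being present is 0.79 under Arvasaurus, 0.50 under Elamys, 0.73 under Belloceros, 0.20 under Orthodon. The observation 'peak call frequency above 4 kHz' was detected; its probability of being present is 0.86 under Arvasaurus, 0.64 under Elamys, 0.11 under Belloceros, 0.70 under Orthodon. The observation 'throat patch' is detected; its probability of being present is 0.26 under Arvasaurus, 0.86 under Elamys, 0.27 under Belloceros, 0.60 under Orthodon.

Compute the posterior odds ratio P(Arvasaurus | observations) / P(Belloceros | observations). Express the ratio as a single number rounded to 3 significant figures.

The normalizing constant cancels in an odds ratio, so compute prior × likelihood for the two hypotheses only:
  Arvasaurus: 0.39 × 0.50 × 0.79 × 0.86 × 0.26 = 0.034446
  Belloceros: 0.22 × 0.03 × 0.73 × 0.11 × 0.27 = 0.00014309
Posterior odds = 0.034446 / 0.00014309 ≈ 241.

241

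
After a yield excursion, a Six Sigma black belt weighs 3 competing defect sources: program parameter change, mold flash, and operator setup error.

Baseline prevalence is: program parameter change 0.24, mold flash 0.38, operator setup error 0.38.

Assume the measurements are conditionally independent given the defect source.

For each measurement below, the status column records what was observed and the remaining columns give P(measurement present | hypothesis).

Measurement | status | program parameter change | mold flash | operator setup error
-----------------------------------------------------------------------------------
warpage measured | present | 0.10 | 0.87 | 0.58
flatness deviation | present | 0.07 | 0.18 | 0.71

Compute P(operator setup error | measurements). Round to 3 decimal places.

0.719

For each hypothesis, the unnormalized posterior weight is prior × product of the measurement likelihoods:
  program parameter change: 0.24 × 0.10 × 0.07 = 0.00168
  mold flash: 0.38 × 0.87 × 0.18 = 0.059508
  operator setup error: 0.38 × 0.58 × 0.71 = 0.15648
Normalizing constant Z = 0.00168 + 0.059508 + 0.15648 = 0.21767.
P(operator setup error | evidence) = 0.15648 / 0.21767 ≈ 0.719.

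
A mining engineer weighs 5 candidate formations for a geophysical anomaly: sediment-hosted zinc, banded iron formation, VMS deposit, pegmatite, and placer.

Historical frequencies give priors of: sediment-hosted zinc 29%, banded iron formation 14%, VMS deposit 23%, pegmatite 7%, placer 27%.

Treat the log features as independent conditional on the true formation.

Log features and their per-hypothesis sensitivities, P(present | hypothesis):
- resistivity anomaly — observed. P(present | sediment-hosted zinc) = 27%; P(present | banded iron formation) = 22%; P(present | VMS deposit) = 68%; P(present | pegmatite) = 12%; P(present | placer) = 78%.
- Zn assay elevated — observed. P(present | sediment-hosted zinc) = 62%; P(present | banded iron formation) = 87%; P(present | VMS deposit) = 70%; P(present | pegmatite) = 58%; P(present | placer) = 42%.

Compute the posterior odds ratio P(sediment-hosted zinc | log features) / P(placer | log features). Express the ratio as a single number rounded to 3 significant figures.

0.549

Posterior odds equal prior odds times the likelihood ratio; only the two competing hypotheses matter.
  sediment-hosted zinc: 0.29 × 0.27 × 0.62 = 0.048546
  placer: 0.27 × 0.78 × 0.42 = 0.088452
Odds(sediment-hosted zinc : placer) = 0.048546 / 0.088452 ≈ 0.549.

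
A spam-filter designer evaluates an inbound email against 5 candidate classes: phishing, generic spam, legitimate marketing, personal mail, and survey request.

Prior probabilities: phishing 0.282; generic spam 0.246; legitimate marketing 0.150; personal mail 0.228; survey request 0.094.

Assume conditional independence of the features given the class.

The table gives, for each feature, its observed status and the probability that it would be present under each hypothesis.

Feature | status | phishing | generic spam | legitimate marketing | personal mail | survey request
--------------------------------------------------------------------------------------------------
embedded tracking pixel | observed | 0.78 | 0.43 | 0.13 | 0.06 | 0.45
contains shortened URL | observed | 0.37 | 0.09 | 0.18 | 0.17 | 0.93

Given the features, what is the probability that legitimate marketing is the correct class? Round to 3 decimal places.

0.026

For each hypothesis, the unnormalized posterior weight is prior × product of the feature likelihoods:
  phishing: 0.282 × 0.78 × 0.37 = 0.081385
  generic spam: 0.246 × 0.43 × 0.09 = 0.0095202
  legitimate marketing: 0.150 × 0.13 × 0.18 = 0.00351
  personal mail: 0.228 × 0.06 × 0.17 = 0.0023256
  survey request: 0.094 × 0.45 × 0.93 = 0.039339
Normalizing constant Z = 0.081385 + 0.0095202 + 0.00351 + 0.0023256 + 0.039339 = 0.13608.
P(legitimate marketing | evidence) = 0.00351 / 0.13608 ≈ 0.026.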